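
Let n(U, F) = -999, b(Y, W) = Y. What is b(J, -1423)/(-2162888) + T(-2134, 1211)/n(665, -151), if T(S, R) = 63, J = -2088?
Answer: -1863556/30010071 ≈ -0.062098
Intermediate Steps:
b(J, -1423)/(-2162888) + T(-2134, 1211)/n(665, -151) = -2088/(-2162888) + 63/(-999) = -2088*(-1/2162888) + 63*(-1/999) = 261/270361 - 7/111 = -1863556/30010071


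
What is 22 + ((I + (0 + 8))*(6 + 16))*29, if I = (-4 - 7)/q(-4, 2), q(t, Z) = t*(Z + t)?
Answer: 16995/4 ≈ 4248.8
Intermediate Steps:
I = -11/8 (I = (-4 - 7)/((-4*(2 - 4))) = -11/((-4*(-2))) = -11/8 ≈ -1.3750)
22 + ((I + (0 + 8))*(6 + 16))*29 = 22 + ((-11/8 + (0 + 8))*(6 + 16))*29 = 22 + ((-11/8 + 8)*22)*29 = 22 + ((53/8)*22)*29 = 22 + (583/4)*29 = 22 + 16907/4 = 16995/4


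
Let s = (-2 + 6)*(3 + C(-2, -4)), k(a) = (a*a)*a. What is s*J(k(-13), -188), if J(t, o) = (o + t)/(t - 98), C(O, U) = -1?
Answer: 424/51 ≈ 8.3137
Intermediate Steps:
k(a) = a**3 (k(a) = a**2*a = a**3)
J(t, o) = (o + t)/(-98 + t)
s = 8 (s = (-2 + 6)*(3 - 1) = 4*2 = 8)
s*J(k(-13), -188) = 8*((-188 + (-13)**3)/(-98 + (-13)**3)) = 8*((-188 - 2197)/(-98 - 2197)) = 8*(-2385/(-2295)) = 8*(-1/2295*(-2385)) = 8*(53/51) = 424/51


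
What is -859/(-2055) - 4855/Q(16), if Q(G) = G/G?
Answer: -9976166/2055 ≈ -4854.6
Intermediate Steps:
Q(G) = 1
-859/(-2055) - 4855/Q(16) = -859/(-2055) - 4855/1 = -859*(-1/2055) - 4855*1 = 859/2055 - 4855 = -9976166/2055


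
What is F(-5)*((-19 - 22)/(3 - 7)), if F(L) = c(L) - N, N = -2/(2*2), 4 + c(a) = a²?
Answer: 1763/8 ≈ 220.38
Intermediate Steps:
c(a) = -4 + a²
N = -½ (N = -2/4 = -2*¼ = -½ ≈ -0.50000)
F(L) = -7/2 + L² (F(L) = (-4 + L²) - 1*(-½) = (-4 + L²) + ½ = -7/2 + L²)
F(-5)*((-19 - 22)/(3 - 7)) = (-7/2 + (-5)²)*((-19 - 22)/(3 - 7)) = (-7/2 + 25)*(-41/(-4)) = 43*(-41*(-¼))/2 = (43/2)*(41/4) = 1763/8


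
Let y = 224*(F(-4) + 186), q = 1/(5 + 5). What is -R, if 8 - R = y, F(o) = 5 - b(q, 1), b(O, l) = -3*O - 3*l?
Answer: 217576/5 ≈ 43515.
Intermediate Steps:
q = ⅒ (q = 1/10 = ⅒ ≈ 0.10000)
F(o) = 83/10 (F(o) = 5 - (-3*⅒ - 3*1) = 5 - (-3/10 - 3) = 5 - 1*(-33/10) = 5 + 33/10 = 83/10)
y = 217616/5 (y = 224*(83/10 + 186) = 224*(1943/10) = 217616/5 ≈ 43523.)
R = -217576/5 (R = 8 - 1*217616/5 = 8 - 217616/5 = -217576/5 ≈ -43515.)
-R = -1*(-217576/5) = 217576/5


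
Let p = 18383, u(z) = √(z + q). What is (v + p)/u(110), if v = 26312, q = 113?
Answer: 44695*√223/223 ≈ 2993.0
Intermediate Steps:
u(z) = √(113 + z) (u(z) = √(z + 113) = √(113 + z))
(v + p)/u(110) = (26312 + 18383)/(√(113 + 110)) = 44695/(√223) = 44695*(√223/223) = 44695*√223/223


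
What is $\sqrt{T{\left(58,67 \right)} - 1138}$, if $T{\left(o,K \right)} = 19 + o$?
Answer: $i \sqrt{1061} \approx 32.573 i$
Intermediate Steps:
$\sqrt{T{\left(58,67 \right)} - 1138} = \sqrt{\left(19 + 58\right) - 1138} = \sqrt{77 - 1138} = \sqrt{-1061} = i \sqrt{1061}$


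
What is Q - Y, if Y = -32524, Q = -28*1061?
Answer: 2816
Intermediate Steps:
Q = -29708
Q - Y = -29708 - 1*(-32524) = -29708 + 32524 = 2816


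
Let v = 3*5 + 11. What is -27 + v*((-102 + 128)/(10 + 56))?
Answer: -553/33 ≈ -16.758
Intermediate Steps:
v = 26 (v = 15 + 11 = 26)
-27 + v*((-102 + 128)/(10 + 56)) = -27 + 26*((-102 + 128)/(10 + 56)) = -27 + 26*(26/66) = -27 + 26*(26*(1/66)) = -27 + 26*(13/33) = -27 + 338/33 = -553/33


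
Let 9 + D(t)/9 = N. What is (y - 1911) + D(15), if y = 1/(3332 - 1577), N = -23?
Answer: -3859244/1755 ≈ -2199.0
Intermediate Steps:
D(t) = -288 (D(t) = -81 + 9*(-23) = -81 - 207 = -288)
y = 1/1755 ≈ 0.00056980
(y - 1911) + D(15) = (1/1755 - 1911) - 288 = -3353804/1755 - 288 = -3859244/1755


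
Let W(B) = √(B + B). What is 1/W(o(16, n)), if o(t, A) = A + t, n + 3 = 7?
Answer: √10/20 ≈ 0.15811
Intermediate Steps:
n = 4 (n = -3 + 7 = 4)
W(B) = √2*√B (W(B) = √(2*B) = √2*√B)
1/W(o(16, n)) = 1/(√2*√(4 + 16)) = 1/(√2*√20) = 1/(√2*(2*√5)) = 1/(2*√10) = √10/20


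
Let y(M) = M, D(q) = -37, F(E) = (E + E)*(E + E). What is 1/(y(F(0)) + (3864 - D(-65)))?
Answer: 1/3901 ≈ 0.00025634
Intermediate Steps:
F(E) = 4*E² (F(E) = (2*E)*(2*E) = 4*E²)
1/(y(F(0)) + (3864 - D(-65))) = 1/(4*0² + (3864 - 1*(-37))) = 1/(4*0 + (3864 + 37)) = 1/(0 + 3901) = 1/3901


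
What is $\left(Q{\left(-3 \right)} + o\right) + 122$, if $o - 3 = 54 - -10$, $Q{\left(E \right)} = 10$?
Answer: $199$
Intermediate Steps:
$o = 67$ ($o = 3 + \left(54 - -10\right) = 3 + \left(54 + 10\right) = 3 + 64 = 67$)
$\left(Q{\left(-3 \right)} + o\right) + 122 = \left(10 + 67\right) + 122 = 77 + 122 = 199$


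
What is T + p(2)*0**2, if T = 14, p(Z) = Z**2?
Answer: 14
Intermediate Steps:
T + p(2)*0**2 = 14 + 2**2*0**2 = 14 + 4*0 = 14 + 0 = 14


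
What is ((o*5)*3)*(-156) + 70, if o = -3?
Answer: 7090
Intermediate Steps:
((o*5)*3)*(-156) + 70 = (-3*5*3)*(-156) + 70 = -15*3*(-156) + 70 = -45*(-156) + 70 = 7020 + 70 = 7090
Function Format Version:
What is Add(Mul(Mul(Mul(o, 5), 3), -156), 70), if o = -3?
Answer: 7090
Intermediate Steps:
Add(Mul(Mul(Mul(o, 5), 3), -156), 70) = Add(Mul(Mul(Mul(-3, 5), 3), -156), 70) = Add(Mul(Mul(-15, 3), -156), 70) = Add(Mul(-45, -156), 70) = Add(7020, 70) = 7090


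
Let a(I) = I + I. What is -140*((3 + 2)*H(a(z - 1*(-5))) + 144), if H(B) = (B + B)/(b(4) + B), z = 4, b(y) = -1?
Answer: -367920/17 ≈ -21642.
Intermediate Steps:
a(I) = 2*I
H(B) = 2*B/(-1 + B) (H(B) = (B + B)/(-1 + B) = (2*B)/(-1 + B) = 2*B/(-1 + B))
-140*((3 + 2)*H(a(z - 1*(-5))) + 144) = -140*((3 + 2)*(2*(2*(4 - 1*(-5)))/(-1 + 2*(4 - 1*(-5)))) + 144) = -140*(5*(2*(2*(4 + 5))/(-1 + 2*(4 + 5))) + 144) = -140*(5*(2*(2*9)/(-1 + 2*9)) + 144) = -140*(5*(2*18/(-1 + 18)) + 144) = -140*(5*(2*18/17) + 144) = -140*(5*(2*18*(1/17)) + 144) = -140*(5*(36/17) + 144) = -140*(180/17 + 144) = -140*2628/17 = -367920/17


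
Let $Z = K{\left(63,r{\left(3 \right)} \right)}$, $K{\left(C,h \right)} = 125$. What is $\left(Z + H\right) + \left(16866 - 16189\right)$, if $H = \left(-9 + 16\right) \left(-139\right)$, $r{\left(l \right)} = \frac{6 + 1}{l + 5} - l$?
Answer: $-171$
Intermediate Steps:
$r{\left(l \right)} = - l + \frac{7}{5 + l}$ ($r{\left(l \right)} = \frac{7}{5 + l} - l = - l + \frac{7}{5 + l}$)
$H = -973$ ($H = 7 \left(-139\right) = -973$)
$Z = 125$
$\left(Z + H\right) + \left(16866 - 16189\right) = \left(125 - 973\right) + \left(16866 - 16189\right) = -848 + \left(16866 - 16189\right) = -848 + 677 = -171$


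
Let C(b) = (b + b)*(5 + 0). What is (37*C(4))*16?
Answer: 23680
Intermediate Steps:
C(b) = 10*b (C(b) = (2*b)*5 = 10*b)
(37*C(4))*16 = (37*(10*4))*16 = (37*40)*16 = 1480*16 = 23680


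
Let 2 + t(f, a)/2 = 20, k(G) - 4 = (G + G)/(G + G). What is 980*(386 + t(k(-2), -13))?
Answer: 413560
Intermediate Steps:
k(G) = 5 (k(G) = 4 + (G + G)/(G + G) = 4 + (2*G)/((2*G)) = 4 + (2*G)*(1/(2*G)) = 4 + 1 = 5)
t(f, a) = 36 (t(f, a) = -4 + 2*20 = -4 + 40 = 36)
980*(386 + t(k(-2), -13)) = 980*(386 + 36) = 980*422 = 413560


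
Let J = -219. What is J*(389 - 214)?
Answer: -38325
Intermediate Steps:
J*(389 - 214) = -219*(389 - 214) = -219*175 = -38325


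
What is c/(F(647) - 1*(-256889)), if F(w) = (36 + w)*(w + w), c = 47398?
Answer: 47398/1140691 ≈ 0.041552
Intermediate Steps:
F(w) = 2*w*(36 + w) (F(w) = (36 + w)*(2*w) = 2*w*(36 + w))
c/(F(647) - 1*(-256889)) = 47398/(2*647*(36 + 647) - 1*(-256889)) = 47398/(2*647*683 + 256889) = 47398/(883802 + 256889) = 47398/1140691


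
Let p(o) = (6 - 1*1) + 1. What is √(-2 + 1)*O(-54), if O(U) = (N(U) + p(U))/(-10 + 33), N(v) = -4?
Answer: 2*I/23 ≈ 0.086957*I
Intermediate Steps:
p(o) = 6 (p(o) = (6 - 1) + 1 = 5 + 1 = 6)
O(U) = 2/23 (O(U) = (-4 + 6)/(-10 + 33) = 2/23)
√(-2 + 1)*O(-54) = √(-2 + 1)*(2/23) = √(-1)*(2/23) = I*(2/23) = 2*I/23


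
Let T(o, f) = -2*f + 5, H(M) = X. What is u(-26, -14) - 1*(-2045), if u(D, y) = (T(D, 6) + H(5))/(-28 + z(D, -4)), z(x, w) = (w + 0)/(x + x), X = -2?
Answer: 247484/121 ≈ 2045.3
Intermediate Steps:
H(M) = -2
T(o, f) = 5 - 2*f
z(x, w) = w/(2*x) (z(x, w) = w/((2*x)) = w*(1/(2*x)) = w/(2*x))
u(D, y) = -9/(-28 - 2/D) (u(D, y) = ((5 - 2*6) - 2)/(-28 + (½)*(-4)/D) = ((5 - 12) - 2)/(-28 - 2/D) = (-7 - 2)/(-28 - 2/D) = -9/(-28 - 2/D))
u(-26, -14) - 1*(-2045) = (9/2)*(-26)/(1 + 14*(-26)) - 1*(-2045) = (9/2)*(-26)/(1 - 364) + 2045 = (9/2)*(-26)/(-363) + 2045 = (9/2)*(-26)*(-1/363) + 2045 = 39/121 + 2045 = 247484/121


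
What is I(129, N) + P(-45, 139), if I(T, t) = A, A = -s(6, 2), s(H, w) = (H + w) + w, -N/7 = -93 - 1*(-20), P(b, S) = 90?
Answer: 80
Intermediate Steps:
N = 511 (N = -7*(-93 - 1*(-20)) = -7*(-93 + 20) = -7*(-73) = 511)
s(H, w) = H + 2*w
A = -10 (A = -(6 + 2*2) = -(6 + 4) = -1*10 = -10)
I(T, t) = -10
I(129, N) + P(-45, 139) = -10 + 90 = 80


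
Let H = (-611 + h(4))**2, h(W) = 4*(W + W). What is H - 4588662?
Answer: -4253421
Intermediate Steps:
h(W) = 8*W (h(W) = 4*(2*W) = 8*W)
H = 335241 (H = (-611 + 8*4)**2 = (-611 + 32)**2 = (-579)**2 = 335241)
H - 4588662 = 335241 - 4588662 = -4253421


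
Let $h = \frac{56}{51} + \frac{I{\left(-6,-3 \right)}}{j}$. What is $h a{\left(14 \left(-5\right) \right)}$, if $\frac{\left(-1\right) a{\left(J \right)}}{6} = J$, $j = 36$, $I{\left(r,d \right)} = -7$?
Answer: $\frac{19355}{51} \approx 379.51$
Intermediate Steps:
$a{\left(J \right)} = - 6 J$
$h = \frac{553}{612}$ ($h = \frac{56}{51} - \frac{7}{36} = \frac{553}{612} \approx 0.90359$)
$h a{\left(14 \left(-5\right) \right)} = \frac{553 \left(- 6 \cdot 14 \left(-5\right)\right)}{612} = \frac{553 \left(\left(-6\right) \left(-70\right)\right)}{612} = \frac{553}{612} \cdot 420 = \frac{19355}{51}$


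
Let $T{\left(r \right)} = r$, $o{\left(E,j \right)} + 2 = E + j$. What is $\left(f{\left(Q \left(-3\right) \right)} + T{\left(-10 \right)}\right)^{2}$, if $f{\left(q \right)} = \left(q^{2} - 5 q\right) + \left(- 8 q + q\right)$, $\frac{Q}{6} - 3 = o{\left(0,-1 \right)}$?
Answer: $100$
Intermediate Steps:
$o{\left(E,j \right)} = -2 + E + j$ ($o{\left(E,j \right)} = -2 + \left(E + j\right) = -2 + E + j$)
$Q = 0$ ($Q = 18 + 6 \left(-2 + 0 - 1\right) = 18 + 6 \left(-3\right) = 18 - 18 = 0$)
$f{\left(q \right)} = q^{2} - 12 q$ ($f{\left(q \right)} = \left(q^{2} - 5 q\right) - 7 q = q^{2} - 12 q$)
$\left(f{\left(Q \left(-3\right) \right)} + T{\left(-10 \right)}\right)^{2} = \left(0 \left(-3\right) \left(-12 + 0 \left(-3\right)\right) - 10\right)^{2} = \left(0 \left(-12 + 0\right) - 10\right)^{2} = \left(0 \left(-12\right) - 10\right)^{2} = \left(0 - 10\right)^{2} = \left(-10\right)^{2} = 100$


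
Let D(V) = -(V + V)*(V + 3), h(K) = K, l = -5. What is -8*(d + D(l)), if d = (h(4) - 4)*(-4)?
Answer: 160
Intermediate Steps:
d = 0 (d = (4 - 4)*(-4) = 0*(-4) = 0)
D(V) = -2*V*(3 + V)
-8*(d + D(l)) = -8*(0 - 2*(-5)*(3 - 5)) = -8*(0 - 2*(-5)*(-2)) = -8*(0 - 20) = -8*(-20) = 160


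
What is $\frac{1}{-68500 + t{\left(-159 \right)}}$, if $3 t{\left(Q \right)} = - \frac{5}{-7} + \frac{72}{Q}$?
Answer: $- \frac{1113}{76240403} \approx -1.4599 \cdot 10^{-5}$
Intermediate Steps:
$t{\left(Q \right)} = \frac{5}{21} + \frac{24}{Q}$ ($t{\left(Q \right)} = \frac{- \frac{5}{-7} + \frac{72}{Q}}{3} = \frac{\left(-5\right) \left(- \frac{1}{7}\right) + \frac{72}{Q}}{3} = \frac{\frac{5}{7} + \frac{72}{Q}}{3} = \frac{5}{21} + \frac{24}{Q}$)
$\frac{1}{-68500 + t{\left(-159 \right)}} = \frac{1}{-68500 + \left(\frac{5}{21} + \frac{24}{-159}\right)} = \frac{1}{-68500 + \left(\frac{5}{21} + 24 \left(- \frac{1}{159}\right)\right)} = \frac{1}{-68500 + \left(\frac{5}{21} - \frac{8}{53}\right)} = \frac{1}{-68500 + \frac{97}{1113}} = \frac{1}{- \frac{76240403}{1113}} = - \frac{1113}{76240403}$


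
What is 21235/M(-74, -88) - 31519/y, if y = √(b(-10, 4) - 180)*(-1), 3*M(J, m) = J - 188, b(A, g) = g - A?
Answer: -63705/262 - 31519*I*√166/166 ≈ -243.15 - 2446.3*I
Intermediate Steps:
M(J, m) = -188/3 + J/3 (M(J, m) = (J - 188)/3 = (-188 + J)/3 = -188/3 + J/3)
y = -I*√166 (y = √((4 - 1*(-10)) - 180)*(-1) = √((4 + 10) - 180)*(-1) = √(14 - 180)*(-1) = √(-166)*(-1) = (I*√166)*(-1) = -I*√166 ≈ -12.884*I)
21235/M(-74, -88) - 31519/y = 21235/(-188/3 + (⅓)*(-74)) - 31519*I*√166/166 = 21235/(-188/3 - 74/3) - 31519*I*√166/166 = 21235/(-262/3) - 31519*I*√166/166 = 21235*(-3/262) - 31519*I*√166/166 = -63705/262 - 31519*I*√166/166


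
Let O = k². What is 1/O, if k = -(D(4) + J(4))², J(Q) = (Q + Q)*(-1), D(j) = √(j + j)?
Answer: 1/(16*(4 - √2)⁴) ≈ 0.0013980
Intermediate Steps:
D(j) = √2*√j (D(j) = √(2*j) = √2*√j)
J(Q) = -2*Q (J(Q) = (2*Q)*(-1) = -2*Q)
k = -(-8 + 2*√2)² (k = -(√2*√4 - 2*4)² = -(√2*2 - 8)² = -(2*√2 - 8)² = -(-8 + 2*√2)² ≈ -26.745)
O = (-72 + 32*√2)² ≈ 715.30
1/O = 1/(7232 - 4608*√2)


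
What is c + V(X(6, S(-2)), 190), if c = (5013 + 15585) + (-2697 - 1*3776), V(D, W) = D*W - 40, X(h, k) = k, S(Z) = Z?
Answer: 13705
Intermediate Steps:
V(D, W) = -40 + D*W
c = 14125 (c = 20598 + (-2697 - 3776) = 20598 - 6473 = 14125)
c + V(X(6, S(-2)), 190) = 14125 + (-40 - 2*190) = 14125 + (-40 - 380) = 14125 - 420 = 13705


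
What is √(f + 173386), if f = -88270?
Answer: 2*√21279 ≈ 291.75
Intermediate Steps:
√(f + 173386) = √(-88270 + 173386) = √85116 = 2*√21279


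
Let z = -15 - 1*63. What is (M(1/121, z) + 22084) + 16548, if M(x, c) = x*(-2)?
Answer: 4674470/121 ≈ 38632.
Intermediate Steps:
z = -78 (z = -15 - 63 = -78)
M(x, c) = -2*x
(M(1/121, z) + 22084) + 16548 = (-2/121 + 22084) + 16548 = 2672162/121 + 16548 = 4674470/121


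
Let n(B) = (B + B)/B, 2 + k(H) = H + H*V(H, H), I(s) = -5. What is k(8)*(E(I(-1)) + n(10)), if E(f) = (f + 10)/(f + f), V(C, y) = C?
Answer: 105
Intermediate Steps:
E(f) = (10 + f)/(2*f) (E(f) = (10 + f)/((2*f)) = (10 + f)*(1/(2*f)) = (10 + f)/(2*f))
k(H) = -2 + H + H² (k(H) = -2 + (H + H*H) = -2 + (H + H²) = -2 + H + H²)
n(B) = 2 (n(B) = (2*B)/B = 2)
k(8)*(E(I(-1)) + n(10)) = (-2 + 8 + 8²)*((½)*(10 - 5)/(-5) + 2) = (-2 + 8 + 64)*((½)*(-⅕)*5 + 2) = 70*(-½ + 2) = 70*(3/2) = 105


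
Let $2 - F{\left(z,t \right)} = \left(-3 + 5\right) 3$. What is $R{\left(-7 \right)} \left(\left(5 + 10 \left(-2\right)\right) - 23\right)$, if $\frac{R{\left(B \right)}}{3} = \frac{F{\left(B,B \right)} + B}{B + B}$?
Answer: $- \frac{627}{7} \approx -89.571$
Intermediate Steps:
$F{\left(z,t \right)} = -4$ ($F{\left(z,t \right)} = 2 - \left(-3 + 5\right) 3 = 2 - 2 \cdot 3 = 2 - 6 = -4$)
$R{\left(B \right)} = \frac{3 \left(-4 + B\right)}{2 B}$ ($R{\left(B \right)} = 3 \frac{-4 + B}{B + B} = 3 \frac{-4 + B}{2 B} = \frac{3 \left(-4 + B\right)}{2 B}$)
$R{\left(-7 \right)} \left(\left(5 + 10 \left(-2\right)\right) - 23\right) = \left(\frac{3}{2} - \frac{6}{-7}\right) \left(\left(5 + 10 \left(-2\right)\right) - 23\right) = \left(\frac{3}{2} - - \frac{6}{7}\right) \left(\left(5 - 20\right) - 23\right) = \left(\frac{3}{2} + \frac{6}{7}\right) \left(-15 - 23\right) = \frac{33}{14} \left(-38\right) = - \frac{627}{7}$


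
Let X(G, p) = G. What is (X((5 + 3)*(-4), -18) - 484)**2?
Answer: 266256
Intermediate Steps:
(X((5 + 3)*(-4), -18) - 484)**2 = ((5 + 3)*(-4) - 484)**2 = (8*(-4) - 484)**2 = (-32 - 484)**2 = (-516)**2 = 266256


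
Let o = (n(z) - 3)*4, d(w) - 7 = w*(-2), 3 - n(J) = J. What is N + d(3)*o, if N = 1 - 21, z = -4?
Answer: -4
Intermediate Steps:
n(J) = 3 - J
d(w) = 7 - 2*w (d(w) = 7 + w*(-2) = 7 - 2*w)
N = -20
o = 16 (o = ((3 - 1*(-4)) - 3)*4 = ((3 + 4) - 3)*4 = (7 - 3)*4 = 4*4 = 16)
N + d(3)*o = -20 + (7 - 2*3)*16 = -20 + (7 - 6)*16 = -20 + 1*16 = -20 + 16 = -4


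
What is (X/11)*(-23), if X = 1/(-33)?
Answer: 23/363 ≈ 0.063361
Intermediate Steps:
X = -1/33 ≈ -0.030303
(X/11)*(-23) = -1/33/11*(-23) = -1/33*1/11*(-23) = -1/363*(-23) = 23/363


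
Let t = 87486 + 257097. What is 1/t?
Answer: 1/344583 ≈ 2.9021e-6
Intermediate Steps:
t = 344583
1/t = 1/344583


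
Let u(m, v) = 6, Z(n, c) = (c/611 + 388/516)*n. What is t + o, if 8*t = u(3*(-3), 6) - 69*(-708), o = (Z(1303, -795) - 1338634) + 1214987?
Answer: -37283079277/315276 ≈ -1.1826e+5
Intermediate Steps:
Z(n, c) = n*(97/129 + c/611) (Z(n, c) = (c*(1/611) + 388*(1/516))*n = (c/611 + 97/129)*n = (97/129 + c/611)*n = n*(97/129 + c/611))
o = -9802137157/78819 (o = ((1/78819)*1303*(59267 + 129*(-795)) - 1338634) + 1214987 = ((1/78819)*1303*(59267 - 102555) - 1338634) + 1214987 = ((1/78819)*1303*(-43288) - 1338634) + 1214987 = (-56404264/78819 - 1338634) + 1214987 = -105566197510/78819 + 1214987 = -9802137157/78819 ≈ -1.2436e+5)
t = 24429/4 (t = (6 - 69*(-708))/8 = (6 + 48852)/8 = (⅛)*48858 = 24429/4 ≈ 6107.3)
t + o = 24429/4 - 9802137157/78819 = -37283079277/315276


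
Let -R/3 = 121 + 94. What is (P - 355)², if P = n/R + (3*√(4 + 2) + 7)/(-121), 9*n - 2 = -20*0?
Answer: 62197694265894454/493372784025 + 498789304*√6/28330335 ≈ 1.2611e+5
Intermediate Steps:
n = 2/9 (n = 2/9 + (-20*0)/9 = 2/9 + (⅑)*0 = 2/9 + 0 = 2/9 ≈ 0.22222)
R = -645 (R = -3*(121 + 94) = -3*215 = -645)
P = -40877/702405 - 3*√6/121 (P = (2/9)/(-645) + (3*√(4 + 2) + 7)/(-121) = (2/9)*(-1/645) + (3*√6 + 7)*(-1/121) = -2/5805 + (7 + 3*√6)*(-1/121) = -2/5805 + (-7/121 - 3*√6/121) = -40877/702405 - 3*√6/121 ≈ -0.11893)
(P - 355)² = ((-40877/702405 - 3*√6/121) - 355)² = (-249394652/702405 - 3*√6/121)²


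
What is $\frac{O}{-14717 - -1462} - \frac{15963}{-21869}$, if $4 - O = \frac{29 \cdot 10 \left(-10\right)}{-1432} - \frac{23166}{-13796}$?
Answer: $\frac{130625269300748}{178959551218745} \approx 0.72991$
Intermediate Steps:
$O = \frac{182543}{617371}$ ($O = 4 - \left(\frac{29 \cdot 10 \left(-10\right)}{-1432} - \frac{23166}{-13796}\right) = 4 - \left(290 \left(-10\right) \left(- \frac{1}{1432}\right) - - \frac{11583}{6898}\right) = 4 - \left(\left(-2900\right) \left(- \frac{1}{1432}\right) + \frac{11583}{6898}\right) = 4 - \left(\frac{725}{358} + \frac{11583}{6898}\right) = 4 - \frac{2286941}{617371} = \frac{182543}{617371} \approx 0.29568$)
$\frac{O}{-14717 - -1462} - \frac{15963}{-21869} = \frac{182543}{617371 \left(-14717 - -1462\right)} - \frac{15963}{-21869} = \frac{182543}{617371 \left(-14717 + 1462\right)} - - \frac{15963}{21869} = \frac{182543}{617371 \left(-13255\right)} + \frac{15963}{21869} = \frac{182543}{617371} \left(- \frac{1}{13255}\right) + \frac{15963}{21869} = - \frac{182543}{8183252605} + \frac{15963}{21869} = \frac{130625269300748}{178959551218745}$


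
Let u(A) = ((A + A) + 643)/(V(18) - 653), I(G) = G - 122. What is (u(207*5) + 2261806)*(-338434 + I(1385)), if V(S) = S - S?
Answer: -497986935464455/653 ≈ -7.6261e+11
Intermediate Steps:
I(G) = -122 + G
V(S) = 0
u(A) = -643/653 - 2*A/653 (u(A) = ((A + A) + 643)/(0 - 653) = (2*A + 643)/(-653) = (643 + 2*A)*(-1/653) = -643/653 - 2*A/653)
(u(207*5) + 2261806)*(-338434 + I(1385)) = ((-643/653 - 414*5/653) + 2261806)*(-338434 + (-122 + 1385)) = ((-643/653 - 2/653*1035) + 2261806)*(-338434 + 1263) = ((-643/653 - 2070/653) + 2261806)*(-337171) = (-2713/653 + 2261806)*(-337171) = (1476956605/653)*(-337171) = -497986935464455/653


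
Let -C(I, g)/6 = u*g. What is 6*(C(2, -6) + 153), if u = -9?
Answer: -1026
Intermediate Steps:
C(I, g) = 54*g (C(I, g) = -(-54)*g = 54*g)
6*(C(2, -6) + 153) = 6*(54*(-6) + 153) = 6*(-324 + 153) = 6*(-171) = -1026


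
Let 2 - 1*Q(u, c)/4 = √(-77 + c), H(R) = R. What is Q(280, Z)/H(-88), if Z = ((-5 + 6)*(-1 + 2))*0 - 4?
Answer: -1/11 + 9*I/22 ≈ -0.090909 + 0.40909*I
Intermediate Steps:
Z = -4 (Z = (1*1)*0 - 4 = 1*0 - 4 = 0 - 4 = -4)
Q(u, c) = 8 - 4*√(-77 + c)
Q(280, Z)/H(-88) = (8 - 4*√(-77 - 4))/(-88) = (8 - 36*I)*(-1/88) = -1/11 + 9*I/22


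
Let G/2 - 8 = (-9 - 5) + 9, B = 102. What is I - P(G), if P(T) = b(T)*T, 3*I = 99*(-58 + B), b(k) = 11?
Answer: 1386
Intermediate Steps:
I = 1452 (I = (99*(-58 + 102))/3 = (99*44)/3 = (⅓)*4356 = 1452)
G = 6 (G = 16 + 2*((-9 - 5) + 9) = 16 + 2*(-14 + 9) = 16 + 2*(-5) = 16 - 10 = 6)
P(T) = 11*T
I - P(G) = 1452 - 11*6 = 1452 - 1*66 = 1452 - 66 = 1386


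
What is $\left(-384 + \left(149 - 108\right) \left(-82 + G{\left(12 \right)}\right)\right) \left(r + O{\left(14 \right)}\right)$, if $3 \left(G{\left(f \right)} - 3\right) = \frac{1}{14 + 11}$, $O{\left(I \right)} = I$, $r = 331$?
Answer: $- \frac{6248732}{5} \approx -1.2497 \cdot 10^{6}$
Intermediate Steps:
$G{\left(f \right)} = \frac{226}{75}$ ($G{\left(f \right)} = 3 + \frac{1}{3 \left(14 + 11\right)} = 3 + \frac{1}{3 \cdot 25} = 3 + \frac{1}{3} \cdot \frac{1}{25} = 3 + \frac{1}{75} = \frac{226}{75}$)
$\left(-384 + \left(149 - 108\right) \left(-82 + G{\left(12 \right)}\right)\right) \left(r + O{\left(14 \right)}\right) = \left(-384 + \left(149 - 108\right) \left(-82 + \frac{226}{75}\right)\right) \left(331 + 14\right) = \left(-384 + 41 \left(- \frac{5924}{75}\right)\right) 345 = \left(-384 - \frac{242884}{75}\right) 345 = \left(- \frac{271684}{75}\right) 345 = - \frac{6248732}{5}$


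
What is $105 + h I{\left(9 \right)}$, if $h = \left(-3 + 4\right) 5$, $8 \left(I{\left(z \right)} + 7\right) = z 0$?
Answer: $70$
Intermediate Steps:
$I{\left(z \right)} = -7$ ($I{\left(z \right)} = -7 + \frac{z 0}{8} = -7 + \frac{1}{8} \cdot 0 = -7 + 0 = -7$)
$h = 5$ ($h = 1 \cdot 5 = 5$)
$105 + h I{\left(9 \right)} = 105 + 5 \left(-7\right) = 105 - 35 = 70$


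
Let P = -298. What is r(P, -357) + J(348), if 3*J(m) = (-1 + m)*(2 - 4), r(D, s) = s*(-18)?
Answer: 18584/3 ≈ 6194.7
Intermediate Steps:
r(D, s) = -18*s
J(m) = 2/3 - 2*m/3 (J(m) = ((-1 + m)*(2 - 4))/3 = ((-1 + m)*(-2))/3 = (2 - 2*m)/3 = 2/3 - 2*m/3)
r(P, -357) + J(348) = -18*(-357) + (2/3 - 2/3*348) = 6426 + (2/3 - 232) = 6426 - 694/3 = 18584/3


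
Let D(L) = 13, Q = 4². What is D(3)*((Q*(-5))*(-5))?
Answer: 5200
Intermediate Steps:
Q = 16
D(3)*((Q*(-5))*(-5)) = 13*((16*(-5))*(-5)) = 13*(-80*(-5)) = 13*400 = 5200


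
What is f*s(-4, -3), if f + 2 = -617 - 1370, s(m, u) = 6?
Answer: -11934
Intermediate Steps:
f = -1989 (f = -2 + (-617 - 1370) = -2 - 1987 = -1989)
f*s(-4, -3) = -1989*6 = -11934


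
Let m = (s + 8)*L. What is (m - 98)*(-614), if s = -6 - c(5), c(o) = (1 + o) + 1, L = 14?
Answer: 103152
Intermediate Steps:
c(o) = 2 + o
s = -13 (s = -6 - (2 + 5) = -6 - 1*7 = -6 - 7 = -13)
m = -70 (m = (-13 + 8)*14 = -5*14 = -70)
(m - 98)*(-614) = (-70 - 98)*(-614) = -168*(-614) = 103152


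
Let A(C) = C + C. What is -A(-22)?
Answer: 44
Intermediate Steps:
A(C) = 2*C
-A(-22) = -2*(-22) = -1*(-44) = 44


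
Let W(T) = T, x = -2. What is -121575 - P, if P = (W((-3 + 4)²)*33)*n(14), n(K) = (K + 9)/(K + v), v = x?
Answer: -486553/4 ≈ -1.2164e+5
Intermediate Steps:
v = -2
n(K) = (9 + K)/(-2 + K) (n(K) = (K + 9)/(K - 2) = (9 + K)/(-2 + K))
P = 253/4 (P = ((-3 + 4)²*33)*((9 + 14)/(-2 + 14)) = (1²*33)*(23/12) = (1*33)*((1/12)*23) = 33*(23/12) = 253/4 ≈ 63.250)
-121575 - P = -121575 - 1*253/4 = -121575 - 253/4 = -486553/4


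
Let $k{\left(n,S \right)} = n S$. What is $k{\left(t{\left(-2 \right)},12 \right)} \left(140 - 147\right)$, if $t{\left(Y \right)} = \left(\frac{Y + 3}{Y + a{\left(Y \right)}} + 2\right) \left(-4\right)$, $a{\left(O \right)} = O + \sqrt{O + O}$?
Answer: $\frac{3024}{5} - \frac{168 i}{5} \approx 604.8 - 33.6 i$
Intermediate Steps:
$a{\left(O \right)} = O + \sqrt{2} \sqrt{O}$ ($a{\left(O \right)} = O + \sqrt{2 O} = O + \sqrt{2} \sqrt{O}$)
$t{\left(Y \right)} = -8 - \frac{4 \left(3 + Y\right)}{2 Y + \sqrt{2} \sqrt{Y}}$ ($t{\left(Y \right)} = \left(\frac{Y + 3}{Y + \left(Y + \sqrt{2} \sqrt{Y}\right)} + 2\right) \left(-4\right) = \left(\frac{3 + Y}{2 Y + \sqrt{2} \sqrt{Y}} + 2\right) \left(-4\right) = \left(2 + \frac{3 + Y}{2 Y + \sqrt{2} \sqrt{Y}}\right) \left(-4\right) = -8 - \frac{4 \left(3 + Y\right)}{2 Y + \sqrt{2} \sqrt{Y}}$)
$k{\left(n,S \right)} = S n$
$k{\left(t{\left(-2 \right)},12 \right)} \left(140 - 147\right) = 12 \frac{4 \left(-3 - -10 - 2 \sqrt{2} \sqrt{-2}\right)}{2 \left(-2\right) + \sqrt{2} \sqrt{-2}} \left(140 - 147\right) = 12 \frac{4 \left(-3 + 10 - 2 \sqrt{2} i \sqrt{2}\right)}{-4 + \sqrt{2} i \sqrt{2}} \left(-7\right) = 12 \frac{4 \left(-3 + 10 - 4 i\right)}{-4 + 2 i} \left(-7\right) = 12 \cdot 4 \frac{-4 - 2 i}{20} \left(7 - 4 i\right) \left(-7\right) = 12 \frac{\left(-4 - 2 i\right) \left(7 - 4 i\right)}{5} \left(-7\right) = \frac{12 \left(-4 - 2 i\right) \left(7 - 4 i\right)}{5} \left(-7\right) = - \frac{84 \left(-4 - 2 i\right) \left(7 - 4 i\right)}{5}$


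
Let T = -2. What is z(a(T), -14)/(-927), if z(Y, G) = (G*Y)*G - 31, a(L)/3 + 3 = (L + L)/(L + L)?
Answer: 1207/927 ≈ 1.3020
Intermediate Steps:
a(L) = -6 (a(L) = -9 + 3*((L + L)/(L + L)) = -9 + 3*((2*L)/((2*L))) = -9 + 3*((2*L)*(1/(2*L))) = -9 + 3*1 = -9 + 3 = -6)
z(Y, G) = -31 + Y*G**2 (z(Y, G) = Y*G**2 - 31 = -31 + Y*G**2)
z(a(T), -14)/(-927) = (-31 - 6*(-14)**2)/(-927) = (-31 - 6*196)*(-1/927) = (-31 - 1176)*(-1/927) = -1207*(-1/927) = 1207/927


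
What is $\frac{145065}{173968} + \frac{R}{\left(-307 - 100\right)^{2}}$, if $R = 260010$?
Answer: $\frac{69263291865}{28817625232} \approx 2.4035$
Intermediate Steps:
$\frac{145065}{173968} + \frac{R}{\left(-307 - 100\right)^{2}} = \frac{145065}{173968} + \frac{260010}{\left(-307 - 100\right)^{2}} = 145065 \cdot \frac{1}{173968} + \frac{260010}{\left(-407\right)^{2}} = \frac{145065}{173968} + \frac{260010}{165649} = \frac{69263291865}{28817625232}$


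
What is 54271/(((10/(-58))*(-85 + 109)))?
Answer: -1573859/120 ≈ -13115.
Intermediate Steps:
54271/(((10/(-58))*(-85 + 109))) = 54271/(((10*(-1/58))*24)) = 54271/((-5/29*24)) = 54271/(-120/29) = 54271*(-29/120) = -1573859/120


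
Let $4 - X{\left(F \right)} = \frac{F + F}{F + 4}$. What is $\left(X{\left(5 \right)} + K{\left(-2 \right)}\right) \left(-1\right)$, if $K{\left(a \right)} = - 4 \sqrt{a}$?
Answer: $- \frac{26}{9} + 4 i \sqrt{2} \approx -2.8889 + 5.6569 i$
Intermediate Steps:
$X{\left(F \right)} = 4 - \frac{2 F}{4 + F}$ ($X{\left(F \right)} = 4 - \frac{F + F}{F + 4} = 4 - \frac{2 F}{4 + F}$)
$\left(X{\left(5 \right)} + K{\left(-2 \right)}\right) \left(-1\right) = \left(\frac{2 \left(8 + 5\right)}{4 + 5} - 4 \sqrt{-2}\right) \left(-1\right) = \left(2 \cdot \frac{1}{9} \cdot 13 - 4 i \sqrt{2}\right) \left(-1\right) = \left(\frac{26}{9} - 4 i \sqrt{2}\right) \left(-1\right) = - \frac{26}{9} + 4 i \sqrt{2}$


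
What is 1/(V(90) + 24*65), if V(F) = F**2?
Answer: 1/9660 ≈ 0.00010352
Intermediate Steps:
1/(V(90) + 24*65) = 1/(90**2 + 24*65) = 1/(8100 + 1560) = 1/9660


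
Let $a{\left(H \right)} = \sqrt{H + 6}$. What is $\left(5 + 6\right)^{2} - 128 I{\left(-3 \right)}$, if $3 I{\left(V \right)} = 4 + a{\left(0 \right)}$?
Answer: $- \frac{149}{3} - \frac{128 \sqrt{6}}{3} \approx -154.18$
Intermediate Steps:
$a{\left(H \right)} = \sqrt{6 + H}$
$I{\left(V \right)} = \frac{4}{3} + \frac{\sqrt{6}}{3}$ ($I{\left(V \right)} = \frac{4 + \sqrt{6 + 0}}{3} = \frac{4 + \sqrt{6}}{3} = \frac{4}{3} + \frac{\sqrt{6}}{3}$)
$\left(5 + 6\right)^{2} - 128 I{\left(-3 \right)} = \left(5 + 6\right)^{2} - 128 \left(\frac{4}{3} + \frac{\sqrt{6}}{3}\right) = 11^{2} - \left(\frac{512}{3} + \frac{128 \sqrt{6}}{3}\right) = 121 - \left(\frac{512}{3} + \frac{128 \sqrt{6}}{3}\right) = - \frac{149}{3} - \frac{128 \sqrt{6}}{3}$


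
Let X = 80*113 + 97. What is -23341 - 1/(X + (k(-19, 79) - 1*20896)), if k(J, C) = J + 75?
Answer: -273159722/11703 ≈ -23341.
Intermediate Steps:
k(J, C) = 75 + J
X = 9137 (X = 9040 + 97 = 9137)
-23341 - 1/(X + (k(-19, 79) - 1*20896)) = -23341 - 1/(9137 + ((75 - 19) - 1*20896)) = -23341 - 1/(9137 + (56 - 20896)) = -23341 - 1/(9137 - 20840) = -23341 - 1/(-11703) = -23341 - 1*(-1/11703) = -23341 + 1/11703 = -273159722/11703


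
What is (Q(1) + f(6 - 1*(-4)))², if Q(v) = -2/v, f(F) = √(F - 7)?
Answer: (2 - √3)² ≈ 0.071797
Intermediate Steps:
f(F) = √(-7 + F)
(Q(1) + f(6 - 1*(-4)))² = (-2/1 + √(-7 + (6 - 1*(-4))))² = (-2*1 + √(-7 + (6 + 4)))² = (-2 + √(-7 + 10))² = (-2 + √3)²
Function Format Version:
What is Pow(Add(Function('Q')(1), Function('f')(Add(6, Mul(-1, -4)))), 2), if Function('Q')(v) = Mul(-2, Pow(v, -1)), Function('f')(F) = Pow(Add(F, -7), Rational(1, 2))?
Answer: Pow(Add(2, Mul(-1, Pow(3, Rational(1, 2)))), 2) ≈ 0.071797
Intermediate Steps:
Function('f')(F) = Pow(Add(-7, F), Rational(1, 2))
Pow(Add(Function('Q')(1), Function('f')(Add(6, Mul(-1, -4)))), 2) = Pow(Add(Mul(-2, Pow(1, -1)), Pow(Add(-7, Add(6, Mul(-1, -4))), Rational(1, 2))), 2) = Pow(Add(Mul(-2, 1), Pow(Add(-7, Add(6, 4)), Rational(1, 2))), 2) = Pow(Add(-2, Pow(Add(-7, 10), Rational(1, 2))), 2) = Pow(Add(-2, Pow(3, Rational(1, 2))), 2)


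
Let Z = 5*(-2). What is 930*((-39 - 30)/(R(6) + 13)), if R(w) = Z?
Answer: -21390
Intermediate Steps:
Z = -10
R(w) = -10
930*((-39 - 30)/(R(6) + 13)) = 930*((-39 - 30)/(-10 + 13)) = 930*(-69/3) = 930*(-69*⅓) = 930*(-23) = -21390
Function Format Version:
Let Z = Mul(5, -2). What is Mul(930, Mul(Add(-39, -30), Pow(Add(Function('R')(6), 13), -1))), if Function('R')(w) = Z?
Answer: -21390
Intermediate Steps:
Z = -10
Function('R')(w) = -10
Mul(930, Mul(Add(-39, -30), Pow(Add(Function('R')(6), 13), -1))) = Mul(930, Mul(Add(-39, -30), Pow(Add(-10, 13), -1))) = Mul(930, Mul(-69, Pow(3, -1))) = Mul(930, Mul(-69, Rational(1, 3))) = Mul(930, -23) = -21390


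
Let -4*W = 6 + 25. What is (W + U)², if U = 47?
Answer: 24649/16 ≈ 1540.6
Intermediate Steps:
W = -31/4 (W = -(6 + 25)/4 = -¼*31 = -31/4 ≈ -7.7500)
(W + U)² = (-31/4 + 47)² = (157/4)² = 24649/16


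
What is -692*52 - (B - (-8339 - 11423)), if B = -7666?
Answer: -48080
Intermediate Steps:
-692*52 - (B - (-8339 - 11423)) = -692*52 - (-7666 - (-8339 - 11423)) = -35984 - (-7666 - 1*(-19762)) = -35984 - (-7666 + 19762) = -35984 - 1*12096 = -35984 - 12096 = -48080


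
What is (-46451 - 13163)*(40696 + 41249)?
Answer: -4885069230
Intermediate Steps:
(-46451 - 13163)*(40696 + 41249) = -59614*81945 = -4885069230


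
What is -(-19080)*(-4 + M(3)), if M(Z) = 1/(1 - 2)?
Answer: -95400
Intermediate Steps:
M(Z) = -1 (M(Z) = 1/(-1) = -1)
-(-19080)*(-4 + M(3)) = -(-19080)*(-4 - 1) = -(-19080)*(-5) = -2385*40 = -95400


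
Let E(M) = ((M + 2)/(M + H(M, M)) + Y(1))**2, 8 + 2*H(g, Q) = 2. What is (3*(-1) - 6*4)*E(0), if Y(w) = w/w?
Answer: -3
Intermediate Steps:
H(g, Q) = -3 (H(g, Q) = -4 + (1/2)*2 = -4 + 1 = -3)
Y(w) = 1
E(M) = (1 + (2 + M)/(-3 + M))**2 (E(M) = ((M + 2)/(M - 3) + 1)**2 = ((2 + M)/(-3 + M) + 1)**2 = (1 + (2 + M)/(-3 + M))**2)
(3*(-1) - 6*4)*E(0) = (3*(-1) - 6*4)*((-1 + 2*0)**2/(-3 + 0)**2) = (-3 - 24)*((-1 + 0)**2/(-3)**2) = -27*(-1)**2/9 = -27/9 = -27*1/9 = -3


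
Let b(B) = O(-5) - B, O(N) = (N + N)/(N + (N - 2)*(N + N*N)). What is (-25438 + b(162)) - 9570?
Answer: -1019928/29 ≈ -35170.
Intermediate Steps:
O(N) = 2*N/(N + (-2 + N)*(N + N²)) (O(N) = (2*N)/(N + (-2 + N)*(N + N²)) = 2*N/(N + (-2 + N)*(N + N²)))
b(B) = 2/29 - B (b(B) = 2/(-1 + (-5)² - 1*(-5)) - B = 2/(-1 + 25 + 5) - B = 2/29 - B)
(-25438 + b(162)) - 9570 = (-25438 + (2/29 - 1*162)) - 9570 = (-25438 + (2/29 - 162)) - 9570 = (-25438 - 4696/29) - 9570 = -742398/29 - 9570 = -1019928/29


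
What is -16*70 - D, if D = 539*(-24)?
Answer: 11816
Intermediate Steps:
D = -12936
-16*70 - D = -16*70 - 1*(-12936) = -1120 + 12936 = 11816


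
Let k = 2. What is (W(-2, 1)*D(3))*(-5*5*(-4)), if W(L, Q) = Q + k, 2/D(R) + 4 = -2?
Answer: -100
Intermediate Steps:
D(R) = -⅓ (D(R) = 2/(-4 - 2) = 2/(-6) = 2*(-⅙) = -⅓)
W(L, Q) = 2 + Q (W(L, Q) = Q + 2 = 2 + Q)
(W(-2, 1)*D(3))*(-5*5*(-4)) = ((2 + 1)*(-⅓))*(-5*5*(-4)) = (3*(-⅓))*(-25*(-4)) = -1*100 = -100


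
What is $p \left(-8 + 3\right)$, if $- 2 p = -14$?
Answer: $-35$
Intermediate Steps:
$p = 7$ ($p = \left(- \frac{1}{2}\right) \left(-14\right) = 7$)
$p \left(-8 + 3\right) = 7 \left(-8 + 3\right) = 7 \left(-5\right) = -35$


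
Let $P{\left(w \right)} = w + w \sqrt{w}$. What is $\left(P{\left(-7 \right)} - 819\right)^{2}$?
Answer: $681933 + 11564 i \sqrt{7} \approx 6.8193 \cdot 10^{5} + 30595.0 i$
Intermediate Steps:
$P{\left(w \right)} = w + w^{\frac{3}{2}}$
$\left(P{\left(-7 \right)} - 819\right)^{2} = \left(\left(-7 + \left(-7\right)^{\frac{3}{2}}\right) - 819\right)^{2} = \left(\left(-7 - 7 i \sqrt{7}\right) - 819\right)^{2} = \left(-826 - 7 i \sqrt{7}\right)^{2}$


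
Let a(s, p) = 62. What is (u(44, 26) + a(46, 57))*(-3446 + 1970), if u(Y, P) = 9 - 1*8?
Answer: -92988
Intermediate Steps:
u(Y, P) = 1 (u(Y, P) = 9 - 8 = 1)
(u(44, 26) + a(46, 57))*(-3446 + 1970) = (1 + 62)*(-3446 + 1970) = 63*(-1476) = -92988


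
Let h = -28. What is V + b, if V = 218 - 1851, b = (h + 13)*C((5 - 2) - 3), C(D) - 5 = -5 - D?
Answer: -1633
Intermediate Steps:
C(D) = -D (C(D) = 5 + (-5 - D) = -D)
b = 0 (b = (-28 + 13)*(-((5 - 2) - 3)) = -(-15)*(3 - 3) = -(-15)*0 = -15*0 = 0)
V = -1633
V + b = -1633 + 0 = -1633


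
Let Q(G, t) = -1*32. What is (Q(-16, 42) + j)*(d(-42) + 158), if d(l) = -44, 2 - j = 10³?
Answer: -117420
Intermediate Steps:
j = -998 (j = 2 - 1*10³ = 2 - 1*1000 = 2 - 1000 = -998)
Q(G, t) = -32
(Q(-16, 42) + j)*(d(-42) + 158) = (-32 - 998)*(-44 + 158) = -1030*114 = -117420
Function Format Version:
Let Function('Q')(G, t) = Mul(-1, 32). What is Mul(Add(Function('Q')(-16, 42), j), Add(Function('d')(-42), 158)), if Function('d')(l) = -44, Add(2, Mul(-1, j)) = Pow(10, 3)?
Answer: -117420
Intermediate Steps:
j = -998 (j = Add(2, Mul(-1, Pow(10, 3))) = Add(2, Mul(-1, 1000)) = Add(2, -1000) = -998)
Function('Q')(G, t) = -32
Mul(Add(Function('Q')(-16, 42), j), Add(Function('d')(-42), 158)) = Mul(Add(-32, -998), Add(-44, 158)) = Mul(-1030, 114) = -117420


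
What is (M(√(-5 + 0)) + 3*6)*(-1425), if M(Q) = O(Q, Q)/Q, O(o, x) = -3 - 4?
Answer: -25650 - 1995*I*√5 ≈ -25650.0 - 4461.0*I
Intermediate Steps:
O(o, x) = -7
M(Q) = -7/Q
(M(√(-5 + 0)) + 3*6)*(-1425) = (-7/√(-5 + 0) + 3*6)*(-1425) = (-7*(-I*√5/5) + 18)*(-1425) = (-(-7)*I*√5/5 + 18)*(-1425) = (7*I*√5/5 + 18)*(-1425) = (18 + 7*I*√5/5)*(-1425) = -25650 - 1995*I*√5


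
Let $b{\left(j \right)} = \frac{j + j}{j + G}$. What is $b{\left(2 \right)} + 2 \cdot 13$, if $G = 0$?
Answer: $28$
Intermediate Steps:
$b{\left(j \right)} = 2$ ($b{\left(j \right)} = \frac{j + j}{j + 0} = \frac{2 j}{j} = 2$)
$b{\left(2 \right)} + 2 \cdot 13 = 2 + 2 \cdot 13 = 2 + 26 = 28$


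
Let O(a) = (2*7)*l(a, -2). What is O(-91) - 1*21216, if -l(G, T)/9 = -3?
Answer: -20838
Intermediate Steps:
l(G, T) = 27 (l(G, T) = -9*(-3) = 27)
O(a) = 378 (O(a) = (2*7)*27 = 14*27 = 378)
O(-91) - 1*21216 = 378 - 1*21216 = 378 - 21216 = -20838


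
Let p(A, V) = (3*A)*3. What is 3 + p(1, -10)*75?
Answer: 678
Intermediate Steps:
p(A, V) = 9*A
3 + p(1, -10)*75 = 3 + (9*1)*75 = 3 + 9*75 = 3 + 675 = 678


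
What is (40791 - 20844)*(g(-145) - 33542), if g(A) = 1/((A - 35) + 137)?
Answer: -28769697729/43 ≈ -6.6906e+8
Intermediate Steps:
g(A) = 1/(102 + A) (g(A) = 1/((-35 + A) + 137) = 1/(102 + A))
(40791 - 20844)*(g(-145) - 33542) = (40791 - 20844)*(1/(102 - 145) - 33542) = 19947*(1/(-43) - 33542) = 19947*(-1/43 - 33542) = 19947*(-1442307/43) = -28769697729/43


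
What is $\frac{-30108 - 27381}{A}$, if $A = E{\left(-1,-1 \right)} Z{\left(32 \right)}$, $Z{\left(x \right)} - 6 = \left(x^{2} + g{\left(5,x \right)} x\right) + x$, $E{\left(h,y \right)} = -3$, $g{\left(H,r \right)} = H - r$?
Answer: $\frac{19163}{198} \approx 96.783$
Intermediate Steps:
$Z{\left(x \right)} = 6 + x + x^{2} + x \left(5 - x\right)$ ($Z{\left(x \right)} = 6 + \left(\left(x^{2} + \left(5 - x\right) x\right) + x\right) = 6 + \left(\left(x^{2} + x \left(5 - x\right)\right) + x\right) = 6 + \left(x + x^{2} + x \left(5 - x\right)\right) = 6 + x + x^{2} + x \left(5 - x\right)$)
$A = -594$ ($A = - 3 \left(6 + 6 \cdot 32\right) = - 3 \left(6 + 192\right) = \left(-3\right) 198 = -594$)
$\frac{-30108 - 27381}{A} = \frac{-30108 - 27381}{-594} = \left(-30108 - 27381\right) \left(- \frac{1}{594}\right) = \left(-57489\right) \left(- \frac{1}{594}\right) = \frac{19163}{198}$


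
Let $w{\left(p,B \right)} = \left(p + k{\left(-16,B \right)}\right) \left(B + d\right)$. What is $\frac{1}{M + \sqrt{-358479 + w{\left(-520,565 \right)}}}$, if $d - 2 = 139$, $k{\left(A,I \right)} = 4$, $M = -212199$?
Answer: $- \frac{70733}{15009712792} - \frac{5 i \sqrt{28911}}{45029138376} \approx -4.7125 \cdot 10^{-6} - 1.888 \cdot 10^{-8} i$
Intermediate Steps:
$d = 141$ ($d = 2 + 139 = 141$)
$w{\left(p,B \right)} = \left(4 + p\right) \left(141 + B\right)$ ($w{\left(p,B \right)} = \left(p + 4\right) \left(B + 141\right) = \left(4 + p\right) \left(141 + B\right)$)
$\frac{1}{M + \sqrt{-358479 + w{\left(-520,565 \right)}}} = \frac{1}{-212199 + \sqrt{-358479 + \left(564 + 4 \cdot 565 + 141 \left(-520\right) + 565 \left(-520\right)\right)}} = \frac{1}{-212199 + \sqrt{-358479 + \left(564 + 2260 - 73320 - 293800\right)}} = \frac{1}{-212199 + \sqrt{-358479 - 364296}} = \frac{1}{-212199 + \sqrt{-722775}} = \frac{1}{-212199 + 5 i \sqrt{28911}}$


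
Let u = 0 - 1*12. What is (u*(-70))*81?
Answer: 68040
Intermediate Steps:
u = -12 (u = 0 - 12 = -12)
(u*(-70))*81 = -12*(-70)*81 = 840*81 = 68040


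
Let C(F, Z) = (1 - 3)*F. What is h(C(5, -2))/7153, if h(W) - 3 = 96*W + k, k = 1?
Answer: -956/7153 ≈ -0.13365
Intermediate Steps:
C(F, Z) = -2*F
h(W) = 4 + 96*W (h(W) = 3 + (96*W + 1) = 3 + (1 + 96*W) = 4 + 96*W)
h(C(5, -2))/7153 = (4 + 96*(-2*5))/7153 = (4 + 96*(-10))*(1/7153) = (4 - 960)*(1/7153) = -956*1/7153 = -956/7153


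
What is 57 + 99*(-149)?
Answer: -14694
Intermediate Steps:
57 + 99*(-149) = 57 - 14751 = -14694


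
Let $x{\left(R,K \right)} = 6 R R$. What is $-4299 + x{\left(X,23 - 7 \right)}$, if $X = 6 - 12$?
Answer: $-4083$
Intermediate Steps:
$X = -6$ ($X = 6 - 12 = -6$)
$x{\left(R,K \right)} = 6 R^{2}$
$-4299 + x{\left(X,23 - 7 \right)} = -4299 + 6 \left(-6\right)^{2} = -4299 + 6 \cdot 36 = -4299 + 216 = -4083$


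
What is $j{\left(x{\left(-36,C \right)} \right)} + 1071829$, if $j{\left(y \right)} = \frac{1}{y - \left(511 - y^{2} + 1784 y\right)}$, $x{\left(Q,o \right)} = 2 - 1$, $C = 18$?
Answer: $\frac{2457703896}{2293} \approx 1.0718 \cdot 10^{6}$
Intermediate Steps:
$x{\left(Q,o \right)} = 1$ ($x{\left(Q,o \right)} = 2 - 1 = 1$)
$j{\left(y \right)} = \frac{1}{-511 + y^{2} - 1783 y}$ ($j{\left(y \right)} = \frac{1}{y - \left(511 - y^{2} + 1784 y\right)} = \frac{1}{-511 + y^{2} - 1783 y}$)
$j{\left(x{\left(-36,C \right)} \right)} + 1071829 = \frac{1}{-511 + 1^{2} - 1783} + 1071829 = \frac{1}{-511 + 1 - 1783} + 1071829 = \frac{1}{-2293} + 1071829 = - \frac{1}{2293} + 1071829 = \frac{2457703896}{2293}$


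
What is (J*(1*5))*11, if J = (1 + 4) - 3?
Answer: 110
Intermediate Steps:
J = 2 (J = 5 - 3 = 2)
(J*(1*5))*11 = (2*(1*5))*11 = (2*5)*11 = 10*11 = 110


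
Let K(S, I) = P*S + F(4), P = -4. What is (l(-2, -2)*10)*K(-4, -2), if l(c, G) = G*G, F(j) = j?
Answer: 800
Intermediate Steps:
K(S, I) = 4 - 4*S (K(S, I) = -4*S + 4 = 4 - 4*S)
l(c, G) = G**2
(l(-2, -2)*10)*K(-4, -2) = ((-2)**2*10)*(4 - 4*(-4)) = (4*10)*(4 + 16) = 40*20 = 800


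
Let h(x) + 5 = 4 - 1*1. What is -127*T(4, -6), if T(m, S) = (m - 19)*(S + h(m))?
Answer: -15240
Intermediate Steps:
h(x) = -2 (h(x) = -5 + (4 - 1*1) = -5 + (4 - 1) = -5 + 3 = -2)
T(m, S) = (-19 + m)*(-2 + S) (T(m, S) = (m - 19)*(S - 2) = (-19 + m)*(-2 + S))
-127*T(4, -6) = -127*(38 - 19*(-6) - 2*4 - 6*4) = -127*(38 + 114 - 8 - 24) = -127*120 = -15240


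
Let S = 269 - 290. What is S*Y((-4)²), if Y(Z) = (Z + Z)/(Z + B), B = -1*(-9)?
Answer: -672/25 ≈ -26.880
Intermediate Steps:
B = 9
S = -21
Y(Z) = 2*Z/(9 + Z) (Y(Z) = (Z + Z)/(Z + 9) = (2*Z)/(9 + Z) = 2*Z/(9 + Z))
S*Y((-4)²) = -42*(-4)²/(9 + (-4)²) = -42*16/(9 + 16) = -42*16/25 = -21*32/25 = -672/25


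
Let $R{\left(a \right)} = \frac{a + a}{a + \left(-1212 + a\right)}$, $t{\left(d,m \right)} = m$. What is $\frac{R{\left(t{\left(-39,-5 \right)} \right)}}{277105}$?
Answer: $\frac{1}{33862231} \approx 2.9531 \cdot 10^{-8}$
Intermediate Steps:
$R{\left(a \right)} = \frac{2 a}{-1212 + 2 a}$
$\frac{R{\left(t{\left(-39,-5 \right)} \right)}}{277105} = \frac{\left(-5\right) \frac{1}{-606 - 5}}{277105} = - \frac{5}{-611} \cdot \frac{1}{277105} = \left(-5\right) \left(- \frac{1}{611}\right) \frac{1}{277105} = \frac{5}{611} \cdot \frac{1}{277105} = \frac{1}{33862231}$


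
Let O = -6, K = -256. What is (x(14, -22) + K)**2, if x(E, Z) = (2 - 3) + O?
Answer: 69169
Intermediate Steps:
x(E, Z) = -7 (x(E, Z) = (2 - 3) - 6 = -1 - 6 = -7)
(x(14, -22) + K)**2 = (-7 - 256)**2 = (-263)**2 = 69169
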